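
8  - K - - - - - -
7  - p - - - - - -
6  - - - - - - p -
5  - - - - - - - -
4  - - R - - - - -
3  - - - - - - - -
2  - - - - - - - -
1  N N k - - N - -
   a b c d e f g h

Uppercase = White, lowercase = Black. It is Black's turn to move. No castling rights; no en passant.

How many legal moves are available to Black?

Black to move; king on c1.
In check: yes, from the white rook on c4.
Legal moves: Kb2, Kd1, Kxb1.
Count: 3.

3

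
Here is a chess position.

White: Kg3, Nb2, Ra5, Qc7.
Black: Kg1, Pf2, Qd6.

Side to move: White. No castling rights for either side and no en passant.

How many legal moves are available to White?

White to move; king on g3.
In check: yes, from the black queen on d6.
Legal moves: Kh4, Kg4, Kh3, Kf3, Qxd6, Re5.
Count: 6.

6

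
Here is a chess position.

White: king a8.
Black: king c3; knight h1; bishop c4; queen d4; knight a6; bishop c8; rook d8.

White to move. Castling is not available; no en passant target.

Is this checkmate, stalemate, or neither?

White to move; white king on a8.
In check: no.
King squares — a7: attacked by Qd4; b7: attacked by Bc8; b8: attacked by Na6.
Legal moves for White: none.
Not in check and no legal moves → stalemate.

stalemate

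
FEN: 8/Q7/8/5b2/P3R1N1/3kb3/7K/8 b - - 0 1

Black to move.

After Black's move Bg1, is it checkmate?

After Bg1: white king on h2; in check: yes, from the black bishop on g1.
White has 6 legal replies: Kh3, Kg3, Kg2, Kh1, Kxg1, Qxg1.
In check but a legal move exists → not checkmate.

no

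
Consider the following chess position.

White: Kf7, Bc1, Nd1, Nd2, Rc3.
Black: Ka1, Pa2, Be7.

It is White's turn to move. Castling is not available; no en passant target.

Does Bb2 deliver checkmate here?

yes

After Bb2: black king on a1; in check: yes, from the white bishop on b2.
King squares — b1: attacked by Nd2; a2: own pawn; b2: attacked by Nd1.
Black has no legal moves → checkmate.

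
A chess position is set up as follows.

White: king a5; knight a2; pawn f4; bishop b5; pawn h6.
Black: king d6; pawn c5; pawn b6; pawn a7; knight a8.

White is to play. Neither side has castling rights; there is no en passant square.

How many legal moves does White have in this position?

White to move; king on a5.
In check: yes, from the black pawn on b6.
Legal moves: Ka6, Ka4.
Count: 2.

2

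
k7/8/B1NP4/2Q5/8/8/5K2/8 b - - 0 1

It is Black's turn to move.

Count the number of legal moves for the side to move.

Black to move; king on a8.
In check: no.
Legal moves: none.
Count: 0.

0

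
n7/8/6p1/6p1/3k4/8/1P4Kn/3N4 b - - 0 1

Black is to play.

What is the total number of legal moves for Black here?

Black to move; king on d4.
In check: no.
Legal moves: Nc7, Nb6, Ke5, Kd5, Kc5, Ke4, Kc4, Kd3, Ng4, Nf3, Nf1, g4.
Count: 12.

12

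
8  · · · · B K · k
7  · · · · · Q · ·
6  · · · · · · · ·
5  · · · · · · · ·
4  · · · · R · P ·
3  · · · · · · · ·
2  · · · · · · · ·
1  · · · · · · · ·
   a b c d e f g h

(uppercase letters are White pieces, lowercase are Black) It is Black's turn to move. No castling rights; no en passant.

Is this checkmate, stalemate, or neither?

Black to move; black king on h8.
In check: no.
King squares — g7: attacked by Qf7; h7: attacked by Qf7; g8: attacked by Qf7.
Legal moves for Black: none.
Not in check and no legal moves → stalemate.

stalemate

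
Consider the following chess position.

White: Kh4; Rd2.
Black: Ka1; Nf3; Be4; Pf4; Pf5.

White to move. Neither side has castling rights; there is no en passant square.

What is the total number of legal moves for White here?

White to move; king on h4.
In check: yes, from the black knight on f3.
Legal moves: Kh5, Kh3.
Count: 2.

2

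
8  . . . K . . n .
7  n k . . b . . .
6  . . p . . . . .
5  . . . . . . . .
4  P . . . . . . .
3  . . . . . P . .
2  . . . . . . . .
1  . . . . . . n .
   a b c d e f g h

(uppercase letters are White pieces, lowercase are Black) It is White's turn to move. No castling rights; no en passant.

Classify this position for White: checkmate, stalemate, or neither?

neither

White to move; white king on d8.
In check: yes, from the black bishop on e7.
Legal moves for White: Ke8, Kd7.
White is in check but has 2 legal moves → neither.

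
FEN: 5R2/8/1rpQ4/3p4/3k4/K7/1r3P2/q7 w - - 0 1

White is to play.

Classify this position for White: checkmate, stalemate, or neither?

checkmate

White to move; white king on a3.
In check: yes, from the black queen on a1.
King squares — a2: attacked by Qa1; b2: attacked by Qa1; b3: attacked by Rb2; a4: attacked by Qa1; b4: attacked by Rb2.
Legal moves for White: none.
In check with no legal moves → checkmate.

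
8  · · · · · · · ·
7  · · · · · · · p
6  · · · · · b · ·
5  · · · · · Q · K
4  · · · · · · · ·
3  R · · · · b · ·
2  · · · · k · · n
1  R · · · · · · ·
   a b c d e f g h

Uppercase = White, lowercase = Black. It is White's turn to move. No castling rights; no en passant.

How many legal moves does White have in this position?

White to move; king on h5.
In check: yes, from the black bishop on f3.
Legal moves: Kh6, Qg4, Qxf3+, Rxf3.
Count: 4.

4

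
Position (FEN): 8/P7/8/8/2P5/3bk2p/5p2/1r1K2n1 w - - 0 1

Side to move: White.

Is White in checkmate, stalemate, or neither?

checkmate

White to move; white king on d1.
In check: yes, from the black rook on b1.
King squares — c1: attacked by Rb1; e1: attacked by Rb1; c2: attacked by Bd3; d2: attacked by Ke3; e2: attacked by Ng1.
Legal moves for White: none.
In check with no legal moves → checkmate.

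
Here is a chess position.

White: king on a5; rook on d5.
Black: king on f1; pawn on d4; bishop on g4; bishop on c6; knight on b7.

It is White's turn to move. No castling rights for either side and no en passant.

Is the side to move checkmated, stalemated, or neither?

White to move; white king on a5.
In check: yes, from the black knight on b7.
King squares — a4: attacked by Bc6; b4: available; b5: attacked by Bc6; a6: available; b6: available.
Legal moves for White: Kb6, Ka6, Kb4.
White is in check but has 3 legal moves → neither.

neither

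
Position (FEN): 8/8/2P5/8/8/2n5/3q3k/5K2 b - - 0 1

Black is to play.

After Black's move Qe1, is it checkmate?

no

After Qe1: white king on f1; in check: yes, from the black queen on e1.
White has 1 legal reply: Kxe1.
In check but a legal move exists → not checkmate.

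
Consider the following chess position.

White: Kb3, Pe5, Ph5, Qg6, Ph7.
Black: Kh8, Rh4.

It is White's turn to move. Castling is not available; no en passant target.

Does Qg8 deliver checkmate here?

After Qg8: black king on h8; in check: yes, from the white queen on g8.
King squares — g7: attacked by Qg8; h7: attacked by Qg8; g8: attacked by Ph7.
Black has no legal moves → checkmate.

yes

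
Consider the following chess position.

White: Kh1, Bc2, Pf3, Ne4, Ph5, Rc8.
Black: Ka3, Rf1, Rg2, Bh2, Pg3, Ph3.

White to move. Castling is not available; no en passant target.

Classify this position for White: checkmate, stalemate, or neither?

checkmate

White to move; white king on h1.
In check: yes, from the black rook on f1.
King squares — g1: attacked by Rf1; g2: attacked by Ph3; h2: attacked by Rg2.
Legal moves for White: none.
In check with no legal moves → checkmate.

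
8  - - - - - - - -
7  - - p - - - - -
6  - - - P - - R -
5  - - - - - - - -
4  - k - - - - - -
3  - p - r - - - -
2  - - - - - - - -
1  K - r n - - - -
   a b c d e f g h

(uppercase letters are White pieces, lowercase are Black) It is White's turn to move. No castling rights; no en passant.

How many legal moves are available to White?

White to move; king on a1.
In check: yes, from the black rook on c1.
Legal moves: none.
Count: 0.

0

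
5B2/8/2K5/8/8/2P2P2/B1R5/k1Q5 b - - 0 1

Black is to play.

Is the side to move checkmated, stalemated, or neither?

Black to move; black king on a1.
In check: yes, from the white queen on c1.
King squares — b1: attacked by Qc1; a2: attacked by Rc2; b2: attacked by Qc1.
Legal moves for Black: none.
In check with no legal moves → checkmate.

checkmate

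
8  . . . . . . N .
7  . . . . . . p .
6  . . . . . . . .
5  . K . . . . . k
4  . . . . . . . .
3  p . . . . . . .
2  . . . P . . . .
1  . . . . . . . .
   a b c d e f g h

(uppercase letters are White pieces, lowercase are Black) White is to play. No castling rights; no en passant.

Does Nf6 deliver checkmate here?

After Nf6: black king on h5; in check: yes, from the white knight on f6.
Black has 5 legal replies: Kh6, Kg6, Kg5, Kh4, gxf6.
In check but a legal move exists → not checkmate.

no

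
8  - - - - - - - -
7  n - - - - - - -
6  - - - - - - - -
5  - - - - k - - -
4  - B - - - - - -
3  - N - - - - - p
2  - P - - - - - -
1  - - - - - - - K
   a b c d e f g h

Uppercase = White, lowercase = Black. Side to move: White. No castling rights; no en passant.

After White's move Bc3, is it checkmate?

no

After Bc3: black king on e5; in check: yes, from the white bishop on c3.
Black has 6 legal replies: Ke6, Kd6, Kf5, Kd5, Kf4, Ke4.
In check but a legal move exists → not checkmate.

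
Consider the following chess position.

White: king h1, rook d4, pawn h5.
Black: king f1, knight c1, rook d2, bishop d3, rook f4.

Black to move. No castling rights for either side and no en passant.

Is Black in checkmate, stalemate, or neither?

neither

Black to move; black king on f1.
In check: no.
Legal moves for Black include: Rf8, Rf7, Rf6, Rf5, Rh4+, Rg4, Re4, Rxd4, Rf3, Rff2, Bh7, Bg6, Ba6, Bf5, Bb5, Be4+, Bc4, Be2, ... (list truncated; more exist).
Black has legal moves and is not in check → neither.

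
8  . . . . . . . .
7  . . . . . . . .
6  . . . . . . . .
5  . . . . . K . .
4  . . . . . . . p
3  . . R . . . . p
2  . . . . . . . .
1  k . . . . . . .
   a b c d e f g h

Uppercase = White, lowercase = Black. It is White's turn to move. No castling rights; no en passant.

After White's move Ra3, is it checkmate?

After Ra3: black king on a1; in check: yes, from the white rook on a3.
Black has 2 legal replies: Kb2, Kb1.
In check but a legal move exists → not checkmate.

no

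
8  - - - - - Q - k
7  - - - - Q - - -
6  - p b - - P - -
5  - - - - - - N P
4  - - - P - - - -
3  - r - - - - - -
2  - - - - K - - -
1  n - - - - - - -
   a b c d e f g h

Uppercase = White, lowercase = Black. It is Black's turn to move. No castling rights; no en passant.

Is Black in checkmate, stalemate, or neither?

Black to move; black king on h8.
In check: yes, from the white queen on f8.
King squares — g7: attacked by Pf6; h7: attacked by Ng5; g8: attacked by Qf8.
Legal moves for Black: none.
In check with no legal moves → checkmate.

checkmate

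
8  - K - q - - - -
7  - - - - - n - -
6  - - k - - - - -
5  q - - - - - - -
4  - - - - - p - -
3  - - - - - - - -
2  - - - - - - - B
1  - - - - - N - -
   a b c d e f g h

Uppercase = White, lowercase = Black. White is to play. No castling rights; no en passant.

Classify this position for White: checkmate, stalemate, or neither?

White to move; white king on b8.
In check: yes, from the black queen on d8.
King squares — a7: attacked by Qa5; b7: attacked by Kc6; c7: attacked by Qa5; a8: attacked by Qa5; c8: attacked by Qd8.
Legal moves for White: none.
In check with no legal moves → checkmate.

checkmate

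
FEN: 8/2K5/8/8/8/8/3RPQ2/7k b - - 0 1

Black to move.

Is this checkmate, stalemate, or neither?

Black to move; black king on h1.
In check: no.
King squares — g1: attacked by Qf2; g2: attacked by Qf2; h2: attacked by Qf2.
Legal moves for Black: none.
Not in check and no legal moves → stalemate.

stalemate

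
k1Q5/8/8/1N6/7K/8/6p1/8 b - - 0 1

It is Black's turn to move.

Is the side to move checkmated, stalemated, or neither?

Black to move; black king on a8.
In check: yes, from the white queen on c8.
King squares — a7: attacked by Nb5; b7: attacked by Qc8; b8: attacked by Qc8.
Legal moves for Black: none.
In check with no legal moves → checkmate.

checkmate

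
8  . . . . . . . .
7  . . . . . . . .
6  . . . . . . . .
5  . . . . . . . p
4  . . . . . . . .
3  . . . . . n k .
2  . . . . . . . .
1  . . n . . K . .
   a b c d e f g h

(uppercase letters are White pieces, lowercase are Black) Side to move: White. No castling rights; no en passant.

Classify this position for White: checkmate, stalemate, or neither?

White to move; white king on f1.
In check: no.
King squares — e1: attacked by Nf3; g1: attacked by Nf3; e2: attacked by Nc1; f2: attacked by Kg3; g2: attacked by Kg3.
Legal moves for White: none.
Not in check and no legal moves → stalemate.

stalemate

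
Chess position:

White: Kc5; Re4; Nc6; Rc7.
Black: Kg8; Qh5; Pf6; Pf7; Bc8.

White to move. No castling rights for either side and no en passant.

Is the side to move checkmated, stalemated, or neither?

White to move; white king on c5.
In check: yes, from the black queen on h5.
King squares — b4: available; c4: available; d4: available; b5: attacked by Qh5; d5: attacked by Qh5; b6: available; c6: own knight; d6: available.
Legal moves for White: Kd6, Kb6, Kd4, Kc4, Kb4, Ne5, Re5.
White is in check but has 7 legal moves → neither.

neither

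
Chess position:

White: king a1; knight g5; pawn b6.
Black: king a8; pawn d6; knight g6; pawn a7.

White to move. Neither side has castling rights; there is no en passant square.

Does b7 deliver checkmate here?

no

After b7: black king on a8; in check: yes, from the white pawn on b7.
Black has 2 legal replies: Kb8, Kxb7.
In check but a legal move exists → not checkmate.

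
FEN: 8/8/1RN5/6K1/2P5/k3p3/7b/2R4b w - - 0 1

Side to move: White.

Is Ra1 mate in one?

yes

After Ra1: black king on a3; in check: yes, from the white rook on a1.
King squares — a2: attacked by Ra1; b2: attacked by Rb6; b3: attacked by Rb6; a4: attacked by Ra1; b4: attacked by Rb6.
Black has no legal moves → checkmate.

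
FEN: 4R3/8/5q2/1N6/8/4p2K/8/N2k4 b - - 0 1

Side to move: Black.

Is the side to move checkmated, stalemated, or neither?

neither

Black to move; black king on d1.
In check: no.
Legal moves for Black include: Qh8+, Qf8, Qd8, Qg7, Qf7, Qe7, Qh6+, Qg6, Qe6+, Qd6, Qc6, Qb6, Qa6, Qg5, Qf5+, Qe5, Qh4+, Qf4, ... (list truncated; more exist).
Black has legal moves and is not in check → neither.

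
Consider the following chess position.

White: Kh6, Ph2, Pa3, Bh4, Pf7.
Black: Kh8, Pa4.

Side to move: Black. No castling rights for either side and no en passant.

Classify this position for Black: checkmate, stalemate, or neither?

stalemate

Black to move; black king on h8.
In check: no.
King squares — g7: attacked by Kh6; h7: attacked by Kh6; g8: attacked by Pf7.
Legal moves for Black: none.
Not in check and no legal moves → stalemate.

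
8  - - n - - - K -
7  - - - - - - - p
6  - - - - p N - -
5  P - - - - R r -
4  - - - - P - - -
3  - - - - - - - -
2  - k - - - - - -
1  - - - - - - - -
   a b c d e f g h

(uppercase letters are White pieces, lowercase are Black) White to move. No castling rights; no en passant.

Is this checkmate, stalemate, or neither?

neither

White to move; white king on g8.
In check: yes, from the black rook on g5.
King squares — f7: available; g7: attacked by Rg5; h7: available; f8: available; h8: available.
Legal moves for White: Kh8, Kf8, Kxh7, Kf7, Rxg5.
White is in check but has 5 legal moves → neither.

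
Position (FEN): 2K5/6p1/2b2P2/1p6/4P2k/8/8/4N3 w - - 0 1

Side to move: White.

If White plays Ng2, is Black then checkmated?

no

After Ng2: black king on h4; in check: yes, from the white knight on g2.
Black has 5 legal replies: Kh5, Kg5, Kg4, Kh3, Kg3.
In check but a legal move exists → not checkmate.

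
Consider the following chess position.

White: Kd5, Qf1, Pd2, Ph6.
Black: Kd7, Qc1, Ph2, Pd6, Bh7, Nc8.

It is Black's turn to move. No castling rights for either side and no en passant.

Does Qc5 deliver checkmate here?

After Qc5: white king on d5; in check: yes, from the black queen on c5.
King squares — c4: attacked by Qc5; d4: attacked by Qc5; e4: attacked by Bh7; c5: attacked by Pd6; e5: attacked by Qc5; c6: attacked by Qc5; d6: attacked by Qc5; e6: attacked by Kd7.
White has no legal moves → checkmate.

yes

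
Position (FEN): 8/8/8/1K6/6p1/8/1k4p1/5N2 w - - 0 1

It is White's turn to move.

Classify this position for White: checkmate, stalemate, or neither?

White to move; white king on b5.
In check: no.
Legal moves for White: Kc6, Kb6, Ka6, Kc5, Ka5, Kc4, Kb4, Ka4, Ng3, Ne3, Nh2, Nd2.
White has 12 legal moves and is not in check → neither.

neither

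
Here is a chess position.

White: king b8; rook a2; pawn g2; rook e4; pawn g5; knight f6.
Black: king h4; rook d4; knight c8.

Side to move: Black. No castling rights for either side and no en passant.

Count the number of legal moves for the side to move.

Black to move; king on h4.
In check: yes, from the white rook on e4.
Legal moves: Kxg5, Kg3, Rxe4.
Count: 3.

3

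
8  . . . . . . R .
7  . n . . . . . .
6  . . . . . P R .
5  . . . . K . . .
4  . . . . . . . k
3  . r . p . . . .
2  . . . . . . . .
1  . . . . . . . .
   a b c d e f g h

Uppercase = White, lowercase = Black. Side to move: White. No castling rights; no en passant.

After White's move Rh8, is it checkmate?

After Rh8: black king on h4; in check: yes, from the white rook on h8.
King squares — g3: attacked by Rg6; h3: attacked by Rh8; g4: attacked by Rg6; g5: attacked by Rg6; h5: attacked by Rh8.
Black has no legal moves → checkmate.

yes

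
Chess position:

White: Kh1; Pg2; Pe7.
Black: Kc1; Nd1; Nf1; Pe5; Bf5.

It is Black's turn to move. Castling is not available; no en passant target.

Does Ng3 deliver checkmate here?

After Ng3: white king on h1; in check: yes, from the black knight on g3.
White has 2 legal replies: Kh2, Kg1.
In check but a legal move exists → not checkmate.

no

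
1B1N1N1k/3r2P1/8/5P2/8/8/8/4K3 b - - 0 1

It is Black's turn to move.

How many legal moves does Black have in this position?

3

Black to move; king on h8.
In check: yes, from the white pawn on g7.
Legal moves: Kg8, Kxg7, Rxg7.
Count: 3.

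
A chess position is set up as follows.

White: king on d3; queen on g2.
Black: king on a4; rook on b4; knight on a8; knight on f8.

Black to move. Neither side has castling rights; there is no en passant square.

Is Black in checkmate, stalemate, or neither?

neither

Black to move; black king on a4.
In check: no.
Legal moves for Black include: Nh7, Nd7, Ng6, Ne6, Nc7, Nb6, Rb8, Rb7, Rb6, Rb5, Rh4, Rg4, Rf4, Re4, Rd4+, Rc4, Rb3+, Rb2, ... (list truncated; more exist).
Black has legal moves and is not in check → neither.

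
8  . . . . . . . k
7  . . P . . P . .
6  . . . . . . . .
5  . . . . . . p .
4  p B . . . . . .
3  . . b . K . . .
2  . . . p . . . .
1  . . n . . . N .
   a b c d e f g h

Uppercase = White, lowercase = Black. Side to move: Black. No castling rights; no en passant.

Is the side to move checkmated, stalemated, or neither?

neither

Black to move; black king on h8.
In check: no.
Legal moves for Black include: Kh7, Kg7, Bg7, Bf6, Be5, Bd4+, Bxb4, Bb2, Ba1, Nd3, Nb3, Ne2, Na2, g4, a3, d1=Q, d1=R, d1=B, ... (list truncated; more exist).
Black has legal moves and is not in check → neither.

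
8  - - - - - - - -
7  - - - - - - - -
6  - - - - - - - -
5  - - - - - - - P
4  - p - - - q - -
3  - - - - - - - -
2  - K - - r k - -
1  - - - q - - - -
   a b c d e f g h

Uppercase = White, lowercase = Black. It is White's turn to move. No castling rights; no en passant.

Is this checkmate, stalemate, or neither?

White to move; white king on b2.
In check: yes, from the black rook on e2.
King squares — a1: attacked by Qd1; b1: attacked by Qd1; c1: attacked by Qd1; a2: attacked by Re2; c2: attacked by Qd1; a3: attacked by Pb4; b3: attacked by Qd1; c3: attacked by Pb4.
Legal moves for White: none.
In check with no legal moves → checkmate.

checkmate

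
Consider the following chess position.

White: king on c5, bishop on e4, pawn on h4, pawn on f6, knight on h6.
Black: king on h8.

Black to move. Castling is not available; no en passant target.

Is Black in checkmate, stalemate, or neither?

stalemate

Black to move; black king on h8.
In check: no.
King squares — g7: attacked by Pf6; h7: attacked by Be4; g8: attacked by Nh6.
Legal moves for Black: none.
Not in check and no legal moves → stalemate.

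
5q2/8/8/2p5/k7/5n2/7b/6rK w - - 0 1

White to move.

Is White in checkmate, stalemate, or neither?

White to move; white king on h1.
In check: yes, from the black rook on g1.
King squares — g1: attacked by Bh2; g2: attacked by Rg1; h2: attacked by Nf3.
Legal moves for White: none.
In check with no legal moves → checkmate.

checkmate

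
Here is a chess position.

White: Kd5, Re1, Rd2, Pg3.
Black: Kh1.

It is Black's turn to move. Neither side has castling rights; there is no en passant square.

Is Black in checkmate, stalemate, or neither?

checkmate

Black to move; black king on h1.
In check: yes, from the white rook on e1.
King squares — g1: attacked by Re1; g2: attacked by Rd2; h2: attacked by Rd2.
Legal moves for Black: none.
In check with no legal moves → checkmate.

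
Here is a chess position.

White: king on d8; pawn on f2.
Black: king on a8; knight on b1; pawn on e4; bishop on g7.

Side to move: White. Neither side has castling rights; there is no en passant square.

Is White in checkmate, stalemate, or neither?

neither

White to move; white king on d8.
In check: no.
Legal moves for White: Ke8, Kc8, Ke7, Kd7, Kc7, f3, f4.
White has 7 legal moves and is not in check → neither.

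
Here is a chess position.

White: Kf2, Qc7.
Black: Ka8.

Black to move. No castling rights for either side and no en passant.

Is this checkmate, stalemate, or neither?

stalemate

Black to move; black king on a8.
In check: no.
King squares — a7: attacked by Qc7; b7: attacked by Qc7; b8: attacked by Qc7.
Legal moves for Black: none.
Not in check and no legal moves → stalemate.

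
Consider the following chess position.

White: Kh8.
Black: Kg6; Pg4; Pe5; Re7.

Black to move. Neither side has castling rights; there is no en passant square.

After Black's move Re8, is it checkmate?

After Re8: white king on h8; in check: yes, from the black rook on e8.
King squares — g7: attacked by Kg6; h7: attacked by Kg6; g8: attacked by Re8.
White has no legal moves → checkmate.

yes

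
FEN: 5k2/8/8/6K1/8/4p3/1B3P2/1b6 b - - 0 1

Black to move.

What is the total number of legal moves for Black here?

Black to move; king on f8.
In check: no.
Legal moves: Kg8, Ke8, Kf7, Ke7, Bh7, Bg6, Bf5, Be4, Bd3, Bc2, Ba2, exf2, e2.
Count: 13.

13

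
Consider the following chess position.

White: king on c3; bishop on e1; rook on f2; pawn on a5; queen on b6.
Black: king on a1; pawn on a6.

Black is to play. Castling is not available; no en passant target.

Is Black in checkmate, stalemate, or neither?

stalemate

Black to move; black king on a1.
In check: no.
King squares — b1: attacked by Qb6; a2: attacked by Rf2; b2: attacked by Rf2.
Legal moves for Black: none.
Not in check and no legal moves → stalemate.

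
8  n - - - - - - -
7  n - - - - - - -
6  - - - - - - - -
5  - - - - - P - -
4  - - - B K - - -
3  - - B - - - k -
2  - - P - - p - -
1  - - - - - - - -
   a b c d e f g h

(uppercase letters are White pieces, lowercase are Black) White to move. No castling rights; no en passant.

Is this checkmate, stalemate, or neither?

White to move; white king on e4.
In check: no.
Legal moves for White include: Ke5, Kd5, Ke3, Kd3, Bh8, Bg7, Bxa7, Bf6, Bb6, Be5+, Bc5, Be3, Bxf2+, Ba5, Bb4, Bd2, Bb2, Be1, ... (list truncated; more exist).
White has legal moves and is not in check → neither.

neither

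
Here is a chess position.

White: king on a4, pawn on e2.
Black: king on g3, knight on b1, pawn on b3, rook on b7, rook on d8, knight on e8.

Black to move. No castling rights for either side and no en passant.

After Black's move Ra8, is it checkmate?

After Ra8: white king on a4; in check: yes, from the black rook on a8.
King squares — a3: attacked by Nb1; b3: attacked by Rb7; b4: attacked by Rb7; a5: attacked by Ra8; b5: attacked by Rb7.
White has no legal moves → checkmate.

yes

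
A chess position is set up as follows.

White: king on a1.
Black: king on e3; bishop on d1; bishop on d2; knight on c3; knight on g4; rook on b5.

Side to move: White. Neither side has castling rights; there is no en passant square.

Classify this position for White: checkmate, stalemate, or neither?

stalemate

White to move; white king on a1.
In check: no.
King squares — b1: attacked by Nc3; a2: attacked by Nc3; b2: attacked by Rb5.
Legal moves for White: none.
Not in check and no legal moves → stalemate.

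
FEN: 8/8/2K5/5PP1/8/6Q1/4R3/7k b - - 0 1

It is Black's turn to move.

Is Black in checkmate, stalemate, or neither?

stalemate

Black to move; black king on h1.
In check: no.
King squares — g1: attacked by Qg3; g2: attacked by Re2; h2: attacked by Re2.
Legal moves for Black: none.
Not in check and no legal moves → stalemate.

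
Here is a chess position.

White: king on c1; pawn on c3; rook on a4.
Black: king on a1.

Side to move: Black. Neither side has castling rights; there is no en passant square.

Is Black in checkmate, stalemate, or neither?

checkmate

Black to move; black king on a1.
In check: yes, from the white rook on a4.
King squares — b1: attacked by Kc1; a2: attacked by Ra4; b2: attacked by Kc1.
Legal moves for Black: none.
In check with no legal moves → checkmate.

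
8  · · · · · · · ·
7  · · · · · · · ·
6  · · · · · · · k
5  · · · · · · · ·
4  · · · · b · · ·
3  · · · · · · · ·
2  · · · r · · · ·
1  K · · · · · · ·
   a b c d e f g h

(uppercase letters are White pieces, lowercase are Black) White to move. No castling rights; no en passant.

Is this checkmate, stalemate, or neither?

stalemate

White to move; white king on a1.
In check: no.
King squares — b1: attacked by Be4; a2: attacked by Rd2; b2: attacked by Rd2.
Legal moves for White: none.
Not in check and no legal moves → stalemate.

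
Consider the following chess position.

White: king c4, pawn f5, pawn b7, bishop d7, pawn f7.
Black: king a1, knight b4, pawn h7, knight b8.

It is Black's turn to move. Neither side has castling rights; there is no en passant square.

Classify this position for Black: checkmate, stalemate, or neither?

Black to move; black king on a1.
In check: no.
Legal moves for Black: Nxd7, N8c6, N8a6, N4c6, N4a6, Nd5, Nd3, Nc2, Na2, Kb2, Ka2, Kb1, h6, h5.
Black has 14 legal moves and is not in check → neither.

neither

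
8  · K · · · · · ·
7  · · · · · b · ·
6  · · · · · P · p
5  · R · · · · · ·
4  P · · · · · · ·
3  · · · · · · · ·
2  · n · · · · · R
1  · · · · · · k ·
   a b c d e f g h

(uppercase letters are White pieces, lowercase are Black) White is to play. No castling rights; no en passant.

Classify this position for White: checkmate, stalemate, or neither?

neither

White to move; white king on b8.
In check: no.
Legal moves for White include: Kc8, Ka8, Kc7, Kb7, Ka7, Rb7, Rb6, Rbh5, Rg5+, Rf5, Re5, Rd5, Rc5, Ra5, Rb4, Rb3, Rbxb2, Rxh6, ... (list truncated; more exist).
White has legal moves and is not in check → neither.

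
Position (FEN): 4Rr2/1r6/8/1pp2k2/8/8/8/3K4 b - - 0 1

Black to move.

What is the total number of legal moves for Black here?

Black to move; king on f5.
In check: no.
Legal moves: Rh8, Rg8, Rxe8, Rff7, Rf6, Rb8, Rh7, Rg7, Rbf7, Re7, Rd7+, Rc7, Ra7, Rb6, Kg6, Kf6, Kg5, Kg4, Kf4, c4, b4.
Count: 21.

21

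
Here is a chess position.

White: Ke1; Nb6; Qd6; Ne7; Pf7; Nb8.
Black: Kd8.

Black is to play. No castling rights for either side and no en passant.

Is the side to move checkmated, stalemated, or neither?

checkmate

Black to move; black king on d8.
In check: yes, from the white queen on d6.
King squares — c7: attacked by Qd6; d7: attacked by Nb6; e7: attacked by Qd6; c8: attacked by Nb6; e8: attacked by Pf7.
Legal moves for Black: none.
In check with no legal moves → checkmate.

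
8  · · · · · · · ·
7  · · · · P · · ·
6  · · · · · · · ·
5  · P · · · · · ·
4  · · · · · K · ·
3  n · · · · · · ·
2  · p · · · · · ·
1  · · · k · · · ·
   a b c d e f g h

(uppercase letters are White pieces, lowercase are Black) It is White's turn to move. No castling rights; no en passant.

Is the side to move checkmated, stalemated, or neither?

White to move; white king on f4.
In check: no.
Legal moves for White: Kg5, Kf5, Ke5, Kg4, Ke4, Kg3, Kf3, Ke3, e8=Q, e8=R, e8=B, e8=N, b6.
White has 13 legal moves and is not in check → neither.

neither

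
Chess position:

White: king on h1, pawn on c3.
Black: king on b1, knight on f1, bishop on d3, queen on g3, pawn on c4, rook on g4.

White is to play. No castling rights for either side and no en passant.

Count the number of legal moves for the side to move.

0

White to move; king on h1.
In check: no.
Legal moves: none.
Count: 0.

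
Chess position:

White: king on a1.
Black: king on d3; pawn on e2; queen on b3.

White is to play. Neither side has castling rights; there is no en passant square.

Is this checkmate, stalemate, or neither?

stalemate

White to move; white king on a1.
In check: no.
King squares — b1: attacked by Qb3; a2: attacked by Qb3; b2: attacked by Qb3.
Legal moves for White: none.
Not in check and no legal moves → stalemate.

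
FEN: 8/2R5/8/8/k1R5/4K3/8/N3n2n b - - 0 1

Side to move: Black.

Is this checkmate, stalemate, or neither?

neither

Black to move; black king on a4.
In check: yes, from the white rook on c4.
King squares — a3: available; b3: attacked by Na1; b4: attacked by Rc4; a5: available; b5: available.
Legal moves for Black: Kb5, Ka5, Ka3.
Black is in check but has 3 legal moves → neither.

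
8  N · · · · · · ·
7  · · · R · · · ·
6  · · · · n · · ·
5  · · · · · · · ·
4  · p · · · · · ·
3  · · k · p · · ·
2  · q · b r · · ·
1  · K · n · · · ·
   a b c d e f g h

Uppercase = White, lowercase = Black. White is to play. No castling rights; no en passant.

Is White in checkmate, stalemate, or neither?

White to move; white king on b1.
In check: yes, from the black queen on b2.
King squares — a1: attacked by Qb2; c1: attacked by Qb2; a2: attacked by Qb2; b2: attacked by Nd1; c2: attacked by Qb2.
Legal moves for White: none.
In check with no legal moves → checkmate.

checkmate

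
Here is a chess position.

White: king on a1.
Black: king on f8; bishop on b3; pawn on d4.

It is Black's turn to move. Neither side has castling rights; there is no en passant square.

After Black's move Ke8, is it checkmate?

After Ke8: white king on a1; in check: no.
White is not in check, so this cannot be checkmate.

no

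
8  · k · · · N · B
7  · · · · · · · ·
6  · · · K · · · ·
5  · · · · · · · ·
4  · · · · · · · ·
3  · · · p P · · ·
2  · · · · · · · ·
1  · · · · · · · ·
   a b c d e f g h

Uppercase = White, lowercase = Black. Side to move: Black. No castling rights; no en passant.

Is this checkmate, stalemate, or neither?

Black to move; black king on b8.
In check: no.
Legal moves for Black: Kc8, Ka8, Kb7, Ka7, d2.
Black has 5 legal moves and is not in check → neither.

neither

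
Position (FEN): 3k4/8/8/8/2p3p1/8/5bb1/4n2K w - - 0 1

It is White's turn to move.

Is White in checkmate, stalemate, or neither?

neither

White to move; white king on h1.
In check: yes, from the black bishop on g2.
King squares — g1: attacked by Bf2; g2: attacked by Ne1; h2: available.
Legal moves for White: Kh2.
White is in check but has 1 legal move → neither.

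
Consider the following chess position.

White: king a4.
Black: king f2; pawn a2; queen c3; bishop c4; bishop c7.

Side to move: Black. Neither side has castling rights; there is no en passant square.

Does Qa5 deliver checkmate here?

After Qa5: white king on a4; in check: yes, from the black queen on a5.
King squares — a3: attacked by Qa5; b3: attacked by Bc4; b4: attacked by Qa5; a5: attacked by Bc7; b5: attacked by Bc4.
White has no legal moves → checkmate.

yes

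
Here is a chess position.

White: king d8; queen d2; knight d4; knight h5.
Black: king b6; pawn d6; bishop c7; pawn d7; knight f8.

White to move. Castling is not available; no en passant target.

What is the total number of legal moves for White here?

White to move; king on d8.
In check: yes, from the black bishop on c7.
Legal moves: Ke8, Kc8, Ke7.
Count: 3.

3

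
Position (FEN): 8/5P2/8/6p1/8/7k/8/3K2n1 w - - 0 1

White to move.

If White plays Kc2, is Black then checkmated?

no

After Kc2: black king on h3; in check: no.
Black is not in check, so this cannot be checkmate.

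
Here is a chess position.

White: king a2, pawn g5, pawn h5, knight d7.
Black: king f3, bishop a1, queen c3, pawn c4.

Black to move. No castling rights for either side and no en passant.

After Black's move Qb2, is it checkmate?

After Qb2: white king on a2; in check: yes, from the black queen on b2.
King squares — a1: attacked by Qb2; b1: attacked by Qb2; b2: attacked by Ba1; a3: attacked by Qb2; b3: attacked by Qb2.
White has no legal moves → checkmate.

yes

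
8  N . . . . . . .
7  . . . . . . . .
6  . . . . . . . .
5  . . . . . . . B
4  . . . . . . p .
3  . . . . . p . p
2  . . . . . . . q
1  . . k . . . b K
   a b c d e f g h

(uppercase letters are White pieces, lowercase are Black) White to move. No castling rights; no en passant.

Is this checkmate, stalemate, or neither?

checkmate

White to move; white king on h1.
In check: yes, from the black queen on h2.
King squares — g1: attacked by Qh2; g2: attacked by Qh2; h2: attacked by Bg1.
Legal moves for White: none.
In check with no legal moves → checkmate.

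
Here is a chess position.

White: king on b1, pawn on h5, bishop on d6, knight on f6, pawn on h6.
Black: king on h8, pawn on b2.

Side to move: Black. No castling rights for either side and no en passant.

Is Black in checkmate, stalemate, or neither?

Black to move; black king on h8.
In check: no.
King squares — g7: attacked by Ph6; h7: attacked by Nf6; g8: attacked by Nf6.
Legal moves for Black: none.
Not in check and no legal moves → stalemate.

stalemate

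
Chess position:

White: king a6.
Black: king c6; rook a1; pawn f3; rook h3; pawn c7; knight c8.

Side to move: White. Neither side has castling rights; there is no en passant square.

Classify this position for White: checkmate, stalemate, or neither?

White to move; white king on a6.
In check: yes, from the black rook on a1.
King squares — a5: attacked by Ra1; b5: attacked by Kc6; b6: attacked by Kc6; a7: attacked by Ra1; b7: attacked by Kc6.
Legal moves for White: none.
In check with no legal moves → checkmate.

checkmate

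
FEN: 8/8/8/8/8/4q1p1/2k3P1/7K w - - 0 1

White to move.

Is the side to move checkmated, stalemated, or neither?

White to move; white king on h1.
In check: no.
King squares — g1: attacked by Qe3; g2: own pawn; h2: attacked by Pg3.
Legal moves for White: none.
Not in check and no legal moves → stalemate.

stalemate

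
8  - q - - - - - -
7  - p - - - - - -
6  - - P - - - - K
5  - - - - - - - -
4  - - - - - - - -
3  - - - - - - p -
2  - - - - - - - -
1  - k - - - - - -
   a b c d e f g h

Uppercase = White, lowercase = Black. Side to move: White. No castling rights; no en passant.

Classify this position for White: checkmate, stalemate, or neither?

White to move; white king on h6.
In check: no.
Legal moves for White: Kh7, Kg7, Kg6, Kh5, Kg5, cxb7, c7.
White has 7 legal moves and is not in check → neither.

neither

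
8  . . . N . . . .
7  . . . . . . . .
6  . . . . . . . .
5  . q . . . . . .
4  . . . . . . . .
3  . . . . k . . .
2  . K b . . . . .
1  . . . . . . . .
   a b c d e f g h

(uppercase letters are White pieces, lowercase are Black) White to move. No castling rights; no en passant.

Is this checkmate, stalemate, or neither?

White to move; white king on b2.
In check: yes, from the black queen on b5.
Legal moves for White: Kc3, Ka3, Kxc2, Ka2, Kc1, Ka1.
White is in check but has 6 legal moves → neither.

neither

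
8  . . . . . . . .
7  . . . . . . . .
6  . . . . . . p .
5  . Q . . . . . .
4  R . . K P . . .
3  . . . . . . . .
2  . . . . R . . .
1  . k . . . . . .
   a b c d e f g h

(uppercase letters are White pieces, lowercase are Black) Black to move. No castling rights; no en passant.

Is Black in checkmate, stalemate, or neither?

neither

Black to move; black king on b1.
In check: yes, from the white queen on b5.
King squares — a1: attacked by Ra4; c1: available; a2: attacked by Re2; b2: attacked by Re2; c2: attacked by Re2.
Legal moves for Black: Kc1.
Black is in check but has 1 legal move → neither.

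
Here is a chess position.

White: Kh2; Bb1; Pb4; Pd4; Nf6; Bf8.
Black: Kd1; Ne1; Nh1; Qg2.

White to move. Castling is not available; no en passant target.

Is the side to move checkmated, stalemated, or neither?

White to move; white king on h2.
In check: yes, from the black queen on g2.
King squares — g1: attacked by Qg2; h1: attacked by Qg2; g2: attacked by Ne1; g3: attacked by Nh1; h3: attacked by Qg2.
Legal moves for White: none.
In check with no legal moves → checkmate.

checkmate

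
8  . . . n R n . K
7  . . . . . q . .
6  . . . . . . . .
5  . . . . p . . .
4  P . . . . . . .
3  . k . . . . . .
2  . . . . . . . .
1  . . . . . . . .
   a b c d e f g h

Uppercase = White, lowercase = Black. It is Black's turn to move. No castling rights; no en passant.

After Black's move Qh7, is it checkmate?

yes

After Qh7: white king on h8; in check: yes, from the black queen on h7.
King squares — g7: attacked by Qh7; h7: attacked by Nf8; g8: attacked by Qh7.
White has no legal moves → checkmate.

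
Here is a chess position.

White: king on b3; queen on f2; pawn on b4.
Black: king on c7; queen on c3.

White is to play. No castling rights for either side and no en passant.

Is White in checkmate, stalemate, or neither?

White to move; white king on b3.
In check: yes, from the black queen on c3.
King squares — a2: available; b2: attacked by Qc3; c2: attacked by Qc3; a3: attacked by Qc3; c3: available; a4: available; b4: own pawn; c4: attacked by Qc3.
Legal moves for White: Ka4, Kxc3, Ka2.
White is in check but has 3 legal moves → neither.

neither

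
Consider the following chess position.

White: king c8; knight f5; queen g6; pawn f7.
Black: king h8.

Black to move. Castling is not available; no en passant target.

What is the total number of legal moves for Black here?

Black to move; king on h8.
In check: no.
Legal moves: none.
Count: 0.

0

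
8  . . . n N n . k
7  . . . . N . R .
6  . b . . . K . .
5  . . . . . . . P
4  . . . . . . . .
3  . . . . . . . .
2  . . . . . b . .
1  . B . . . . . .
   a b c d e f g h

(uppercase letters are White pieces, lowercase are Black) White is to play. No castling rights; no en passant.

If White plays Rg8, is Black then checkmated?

yes

After Rg8: black king on h8; in check: yes, from the white rook on g8.
King squares — g7: attacked by Kf6; h7: attacked by Bb1; g8: attacked by Ne7.
Black has no legal moves → checkmate.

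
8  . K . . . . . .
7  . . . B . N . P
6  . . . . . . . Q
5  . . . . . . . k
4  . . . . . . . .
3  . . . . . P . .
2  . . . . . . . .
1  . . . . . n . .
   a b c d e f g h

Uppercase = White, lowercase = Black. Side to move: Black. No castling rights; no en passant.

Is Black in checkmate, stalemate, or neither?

Black to move; black king on h5.
In check: yes, from the white queen on h6.
King squares — g4: attacked by Pf3; h4: attacked by Qh6; g5: attacked by Qh6; g6: attacked by Qh6; h6: attacked by Nf7.
Legal moves for Black: none.
In check with no legal moves → checkmate.

checkmate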